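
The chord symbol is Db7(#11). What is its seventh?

Cb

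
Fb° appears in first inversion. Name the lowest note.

Abb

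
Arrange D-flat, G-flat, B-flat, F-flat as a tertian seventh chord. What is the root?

G-flat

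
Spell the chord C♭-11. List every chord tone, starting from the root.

Cb, Ebb, Gb, Bbb, Db, Fb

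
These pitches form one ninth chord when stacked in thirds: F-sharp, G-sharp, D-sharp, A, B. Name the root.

G-sharp

Arranged so that each adjacent pair is a third by letter name: G-sharp – B – D-sharp – F-sharp – A.
The bottom of that stack, G-sharp, is the root (this is G-sharp minor seventh flat nine).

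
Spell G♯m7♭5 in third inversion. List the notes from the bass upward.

F#, G#, B, D

In root position, G♯m7♭5 is G#–B–D–F#.
Third inversion puts the seventh (F#) in the bass.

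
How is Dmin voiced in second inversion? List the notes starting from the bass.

A, D, F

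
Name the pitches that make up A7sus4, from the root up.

A7sus4 is a dominant seventh suspended fourth built on A.
- root: A
- perfect 4th: D
- perfect 5th: E
- minor 7th: G

A – D – E – G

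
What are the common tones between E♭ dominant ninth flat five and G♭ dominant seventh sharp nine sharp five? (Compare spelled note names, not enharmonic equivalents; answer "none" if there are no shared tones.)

none

E♭ dominant ninth flat five: Eb G Bbb Db F
G♭ dominant seventh sharp nine sharp five: Gb Bb D Fb A
Common to both → none.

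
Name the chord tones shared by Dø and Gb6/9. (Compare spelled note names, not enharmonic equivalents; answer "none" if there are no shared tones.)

Dø = D, F, Ab, C.
Gb6/9 = Gb, Bb, Db, Eb, Ab.
Shared: Ab.

Ab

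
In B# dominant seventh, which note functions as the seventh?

A#

Root of B# dominant seventh = B#. The 7th is a minor 7th: B# up a minor 7th → A#.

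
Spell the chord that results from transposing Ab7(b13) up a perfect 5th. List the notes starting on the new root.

E♭ G B♭ D♭ C♭

A♭ up a perfect 5th → E♭. New chord: E♭ dominant seventh flat thirteen.
root → E♭
3rd (major 3rd) → G
5th (perfect 5th) → B♭
7th (minor 7th) → D♭
13th (minor 13th) → C♭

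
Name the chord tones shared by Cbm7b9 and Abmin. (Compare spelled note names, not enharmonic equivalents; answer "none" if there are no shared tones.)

Cb

Cbm7b9: Cb Ebb Gb Bbb Dbb
Abmin: Ab Cb Eb
Common to both → Cb.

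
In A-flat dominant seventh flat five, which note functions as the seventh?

G-flat

A-flat dominant seventh flat five is built on A-flat; its 7th is a minor 7th above the root.
A seventh above A uses the letter G, and the minor 7th above A-flat is G-flat.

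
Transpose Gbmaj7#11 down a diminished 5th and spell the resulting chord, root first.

C  E  G  B  F#

A diminished 5th down from Gb is C, so the new chord is C major seventh sharp eleven.
Root: C
Major 3rd (3rd): E
Perfect 5th (5th): G
Major 7th (7th): B
Augmented 11th (11th): F#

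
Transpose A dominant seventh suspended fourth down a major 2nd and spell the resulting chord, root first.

G C D F

A major 2nd down from A is G, so the new chord is G dominant seventh suspended fourth.
Root: G
Perfect 4th (4th): C
Perfect 5th (5th): D
Minor 7th (7th): F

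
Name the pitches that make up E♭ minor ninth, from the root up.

E-flat – G-flat – B-flat – D-flat – F

Root E-flat, quality minor ninth:
Root: E-flat
Minor 3rd (3rd): G-flat
Perfect 5th (5th): B-flat
Minor 7th (7th): D-flat
Major 9th (9th): F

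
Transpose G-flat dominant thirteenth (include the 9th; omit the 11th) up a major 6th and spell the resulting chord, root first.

E-flat  G  B-flat  D-flat  F  C

Transposed root: G-flat → E-flat (major 6th up). So we spell E-flat dominant thirteenth:
Root: E-flat
Major 3rd (3rd): G
Perfect 5th (5th): B-flat
Minor 7th (7th): D-flat
Major 9th (9th): F
Major 13th (13th): C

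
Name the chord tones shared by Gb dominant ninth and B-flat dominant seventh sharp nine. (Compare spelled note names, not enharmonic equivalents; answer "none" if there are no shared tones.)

Gb dominant ninth = G-flat, B-flat, D-flat, F-flat, A-flat.
B-flat dominant seventh sharp nine = B-flat, D, F, A-flat, C-sharp.
Shared: B-flat, A-flat.

B-flat, A-flat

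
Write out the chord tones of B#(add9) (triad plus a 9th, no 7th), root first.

B#, D##, F##, C##

Root B#, quality added-ninth:
- root: B#
- major 3rd: D##
- perfect 5th: F##
- major 9th: C##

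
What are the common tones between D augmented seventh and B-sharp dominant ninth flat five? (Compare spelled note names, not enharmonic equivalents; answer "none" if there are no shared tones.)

D augmented seventh = D, F#, A#, C.
B-sharp dominant ninth flat five = B#, D##, F#, A#, C##.
Shared: F#, A#.

F# A#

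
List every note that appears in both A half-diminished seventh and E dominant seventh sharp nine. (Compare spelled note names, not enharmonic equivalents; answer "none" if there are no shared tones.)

none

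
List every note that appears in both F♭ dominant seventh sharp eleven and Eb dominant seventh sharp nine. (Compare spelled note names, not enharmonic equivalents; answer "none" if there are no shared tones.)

B-flat

F♭ dominant seventh sharp eleven = F-flat, A-flat, C-flat, E-double-flat, B-flat.
Eb dominant seventh sharp nine = E-flat, G, B-flat, D-flat, F-sharp.
Shared: B-flat.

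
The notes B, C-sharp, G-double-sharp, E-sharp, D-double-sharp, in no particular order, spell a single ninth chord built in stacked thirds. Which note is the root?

C-sharp

Arranged so that each adjacent pair is a third by letter name: C-sharp – E-sharp – G-double-sharp – B – D-double-sharp.
The bottom of that stack, C-sharp, is the root (this is C-sharp dominant seventh sharp nine sharp five).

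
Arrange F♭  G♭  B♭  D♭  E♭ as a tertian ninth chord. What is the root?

Arranged so that each adjacent pair is a third by letter name: E♭ – G♭ – B♭ – D♭ – F♭.
The bottom of that stack, E♭, is the root (this is E♭ minor seventh flat nine).

E♭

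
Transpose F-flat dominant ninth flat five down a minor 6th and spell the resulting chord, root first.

A-flat, C, E-double-flat, G-flat, B-flat

A minor 6th down from F-flat is A-flat, so the new chord is A-flat dominant ninth flat five.
root → A-flat
3rd (major 3rd) → C
5th (diminished 5th) → E-double-flat
7th (minor 7th) → G-flat
9th (major 9th) → B-flat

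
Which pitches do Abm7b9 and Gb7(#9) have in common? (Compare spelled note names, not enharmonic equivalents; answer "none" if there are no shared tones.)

Abm7b9 = Ab, Cb, Eb, Gb, Bbb.
Gb7(#9) = Gb, Bb, Db, Fb, A.
Shared: Gb.

Gb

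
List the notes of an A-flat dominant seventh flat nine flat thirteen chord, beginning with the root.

A-flat dominant seventh flat nine flat thirteen: dominant seventh flat nine flat thirteen on A♭.
- root: A♭
- major 3rd: C
- perfect 5th: E♭
- minor 7th: G♭
- minor 9th: B𝄫
- minor 13th: F♭

A♭, C, E♭, G♭, B𝄫, F♭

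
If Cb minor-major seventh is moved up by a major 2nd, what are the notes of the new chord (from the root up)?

Db, Fb, Ab, C

A major 2nd up from Cb is Db, so the new chord is Db minor-major seventh.
root → Db
3rd (minor 3rd) → Fb
5th (perfect 5th) → Ab
7th (major 7th) → C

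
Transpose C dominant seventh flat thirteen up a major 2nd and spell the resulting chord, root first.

D – F-sharp – A – C – B-flat

C up a major 2nd → D. New chord: D dominant seventh flat thirteen.
- root: D
- major 3rd: F-sharp
- perfect 5th: A
- minor 7th: C
- minor 13th: B-flat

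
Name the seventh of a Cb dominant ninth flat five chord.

B-double-flat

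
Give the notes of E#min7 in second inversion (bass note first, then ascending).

B♯, D♯, E♯, G♯

E#min7 = E♯–G♯–B♯–D♯; second inversion → fifth (B♯) lowest.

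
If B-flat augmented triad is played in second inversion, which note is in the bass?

F#

B-flat augmented triad = Bb–D–F#. Second inversion → fifth in the bass = F#.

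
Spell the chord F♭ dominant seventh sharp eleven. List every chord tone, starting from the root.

F-flat, A-flat, C-flat, E-double-flat, B-flat

Root F-flat, quality dominant seventh sharp eleven:
- root: F-flat
- major 3rd: A-flat
- perfect 5th: C-flat
- minor 7th: E-double-flat
- augmented 11th: B-flat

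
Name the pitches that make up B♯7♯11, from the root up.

Root B#, quality dominant seventh sharp eleven:
- root: B#
- major 3rd: D##
- perfect 5th: F##
- minor 7th: A#
- augmented 11th: E##

B# D## F## A# E##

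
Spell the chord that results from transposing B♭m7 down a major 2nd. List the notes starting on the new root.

A major 2nd down from Bb is Ab, so the new chord is Ab minor seventh.
root → Ab
3rd (minor 3rd) → Cb
5th (perfect 5th) → Eb
7th (minor 7th) → Gb

Ab, Cb, Eb, Gb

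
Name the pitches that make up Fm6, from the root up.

F – Ab – C – D

Fm6 is a minor sixth built on F.
Root: F
Minor 3rd (3rd): Ab
Perfect 5th (5th): C
Major 6th (6th): D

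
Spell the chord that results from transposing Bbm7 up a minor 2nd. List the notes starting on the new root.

A minor 2nd up from Bb is Cb, so the new chord is Cb minor seventh.
root → Cb
3rd (minor 3rd) → Ebb
5th (perfect 5th) → Gb
7th (minor 7th) → Bbb

Cb – Ebb – Gb – Bbb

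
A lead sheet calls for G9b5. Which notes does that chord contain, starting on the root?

G, B, D♭, F, A

G9b5 is a dominant ninth flat five built on G.
root → G
3rd (major 3rd) → B
5th (diminished 5th) → D♭
7th (minor 7th) → F
9th (major 9th) → A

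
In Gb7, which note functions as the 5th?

Db

Root of Gb7 = Gb. The 5th is a perfect 5th: Gb up a perfect 5th → Db.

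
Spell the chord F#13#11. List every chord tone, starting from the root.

F#  A#  C#  E  G#  B#  D#

F#13#11 is a dominant thirteenth sharp eleven built on F#.
root → F#
3rd (major 3rd) → A#
5th (perfect 5th) → C#
7th (minor 7th) → E
9th (major 9th) → G#
11th (augmented 11th) → B#
13th (major 13th) → D#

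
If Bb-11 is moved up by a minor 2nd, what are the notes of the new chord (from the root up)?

Transposed root: Bb → Cb (minor 2nd up). So we spell Cb minor eleventh:
- root: Cb
- minor 3rd: Ebb
- perfect 5th: Gb
- minor 7th: Bbb
- major 9th: Db
- perfect 11th: Fb

Cb  Ebb  Gb  Bbb  Db  Fb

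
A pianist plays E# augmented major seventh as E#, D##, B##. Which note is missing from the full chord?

G##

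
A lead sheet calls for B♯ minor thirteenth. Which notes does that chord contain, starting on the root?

B♯ minor thirteenth: minor thirteenth on B♯.
B♯ — root
D♯ — minor 3rd
F𝄪 — perfect 5th
A♯ — minor 7th
C𝄪 — major 9th
E♯ — perfect 11th
G𝄪 — major 13th

B♯ – D♯ – F𝄪 – A♯ – C𝄪 – E♯ – G𝄪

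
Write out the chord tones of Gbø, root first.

Gb – Bbb – Dbb – Fb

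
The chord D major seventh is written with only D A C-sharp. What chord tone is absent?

D major seventh = D, F-sharp, A, C-sharp. The voicing lacks the 3rd (major 3rd), F-sharp.

F-sharp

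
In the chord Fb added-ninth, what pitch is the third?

Fb added-ninth is built on F-flat; its 3rd is a major 3rd above the root.
A third above F uses the letter A, and the major 3rd above F-flat is A-flat.

A-flat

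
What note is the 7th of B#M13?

A##

B#M13 is built on B#; its 7th is a major 7th above the root.
A seventh above B uses the letter A, and the major 7th above B# is A##.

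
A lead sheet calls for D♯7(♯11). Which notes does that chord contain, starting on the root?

D#, F##, A#, C#, G##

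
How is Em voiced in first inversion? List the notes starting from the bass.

G, B, E

Em = E–G–B; first inversion → third (G) lowest.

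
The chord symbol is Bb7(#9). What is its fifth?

Bb7(#9) is built on B♭; its 5th is a perfect 5th above the root.
A fifth above B uses the letter F, and the perfect 5th above B♭ is F.

F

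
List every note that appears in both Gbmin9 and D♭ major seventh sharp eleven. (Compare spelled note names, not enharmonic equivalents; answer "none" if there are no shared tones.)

Gbmin9 = Gb, Bbb, Db, Fb, Ab.
D♭ major seventh sharp eleven = Db, F, Ab, C, G.
Shared: Db, Ab.

Db Ab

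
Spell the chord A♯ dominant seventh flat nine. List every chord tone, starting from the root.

A-sharp C-double-sharp E-sharp G-sharp B

Root A-sharp, quality dominant seventh flat nine:
Root: A-sharp
Major 3rd (3rd): C-double-sharp
Perfect 5th (5th): E-sharp
Minor 7th (7th): G-sharp
Minor 9th (9th): B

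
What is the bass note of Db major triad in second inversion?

Db major triad in root position is D-flat–F–A-flat.
Second inversion places the fifth in the bass, which is A-flat.

A-flat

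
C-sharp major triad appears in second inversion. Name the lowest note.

C-sharp major triad in root position is C-sharp–E-sharp–G-sharp.
Second inversion places the fifth in the bass, which is G-sharp.

G-sharp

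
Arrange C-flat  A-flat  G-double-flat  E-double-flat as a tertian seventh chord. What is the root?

Arranged so that each adjacent pair is a third by letter name: A-flat – C-flat – E-double-flat – G-double-flat.
The bottom of that stack, A-flat, is the root (this is A-flat diminished seventh).

A-flat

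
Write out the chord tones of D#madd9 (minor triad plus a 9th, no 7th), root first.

Root D#, quality minor added-ninth:
D# — root
F# — minor 3rd
A# — perfect 5th
E# — major 9th

D#  F#  A#  E#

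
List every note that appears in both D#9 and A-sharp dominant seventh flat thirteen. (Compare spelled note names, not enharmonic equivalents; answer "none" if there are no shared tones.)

A# – E#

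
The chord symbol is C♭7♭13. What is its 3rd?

Eb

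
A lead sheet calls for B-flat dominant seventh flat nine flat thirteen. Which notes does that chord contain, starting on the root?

Bb – D – F – Ab – Cb – Gb

B-flat dominant seventh flat nine flat thirteen: dominant seventh flat nine flat thirteen on Bb.
root → Bb
3rd (major 3rd) → D
5th (perfect 5th) → F
7th (minor 7th) → Ab
9th (minor 9th) → Cb
13th (minor 13th) → Gb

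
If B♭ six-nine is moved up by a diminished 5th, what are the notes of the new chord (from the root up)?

Fb, Ab, Cb, Db, Gb

Transposed root: Bb → Fb (diminished 5th up). So we spell Fb six-nine:
- root: Fb
- major 3rd: Ab
- perfect 5th: Cb
- major 6th: Db
- major 9th: Gb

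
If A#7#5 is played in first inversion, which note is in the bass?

C##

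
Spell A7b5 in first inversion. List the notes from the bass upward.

In root position, A7b5 is A–C#–Eb–G.
First inversion puts the third (C#) in the bass.

C# – Eb – G – A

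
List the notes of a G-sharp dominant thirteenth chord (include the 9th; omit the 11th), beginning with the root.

G-sharp dominant thirteenth: dominant thirteenth on G-sharp.
- root: G-sharp
- major 3rd: B-sharp
- perfect 5th: D-sharp
- minor 7th: F-sharp
- major 9th: A-sharp
- major 13th: E-sharp

G-sharp, B-sharp, D-sharp, F-sharp, A-sharp, E-sharp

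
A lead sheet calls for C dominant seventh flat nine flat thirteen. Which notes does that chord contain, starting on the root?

C, E, G, B-flat, D-flat, A-flat

C dominant seventh flat nine flat thirteen: dominant seventh flat nine flat thirteen on C.
Root: C
Major 3rd (3rd): E
Perfect 5th (5th): G
Minor 7th (7th): B-flat
Minor 9th (9th): D-flat
Minor 13th (13th): A-flat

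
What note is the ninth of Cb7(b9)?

Cb7(b9) is built on C♭; its 9th is a minor 9th above the root.
A second above C uses the letter D, and the minor 9th above C♭ is D𝄫.

D𝄫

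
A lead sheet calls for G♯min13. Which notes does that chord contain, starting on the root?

Root G♯, quality minor thirteenth:
G♯ — root
B — minor 3rd
D♯ — perfect 5th
F♯ — minor 7th
A♯ — major 9th
C♯ — perfect 11th
E♯ — major 13th

G♯  B  D♯  F♯  A♯  C♯  E♯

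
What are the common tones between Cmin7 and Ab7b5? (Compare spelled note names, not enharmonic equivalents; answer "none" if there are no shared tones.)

C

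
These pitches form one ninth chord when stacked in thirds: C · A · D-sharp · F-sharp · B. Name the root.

B

Stacking in thirds gives B – D-sharp – F-sharp – A – C, so B is the root — B dominant seventh flat nine.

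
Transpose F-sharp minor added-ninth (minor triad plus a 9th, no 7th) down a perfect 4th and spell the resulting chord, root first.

C-sharp, E, G-sharp, D-sharp

Transposed root: F-sharp → C-sharp (perfect 4th down). So we spell C-sharp minor added-ninth:
root → C-sharp
3rd (minor 3rd) → E
5th (perfect 5th) → G-sharp
9th (major 9th) → D-sharp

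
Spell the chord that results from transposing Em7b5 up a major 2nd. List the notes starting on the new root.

E up a major 2nd → F#. New chord: F# half-diminished seventh.
root → F#
3rd (minor 3rd) → A
5th (diminished 5th) → C
7th (minor 7th) → E

F# A C E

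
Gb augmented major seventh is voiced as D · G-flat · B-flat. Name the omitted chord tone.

F

Gb augmented major seventh = G-flat, B-flat, D, F. The voicing lacks the 7th (major 7th), F.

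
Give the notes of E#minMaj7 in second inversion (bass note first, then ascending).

E#minMaj7 = E#–G#–B#–D##; second inversion → fifth (B#) lowest.

B#, D##, E#, G#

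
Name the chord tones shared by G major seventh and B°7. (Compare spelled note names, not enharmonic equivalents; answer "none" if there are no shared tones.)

B – D

G major seventh = G, B, D, F#.
B°7 = B, D, F, Ab.
Shared: B, D.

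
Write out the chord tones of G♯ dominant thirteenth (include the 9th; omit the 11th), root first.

G♯ dominant thirteenth is a dominant thirteenth built on G-sharp.
G-sharp — root
B-sharp — major 3rd
D-sharp — perfect 5th
F-sharp — minor 7th
A-sharp — major 9th
E-sharp — major 13th

G-sharp, B-sharp, D-sharp, F-sharp, A-sharp, E-sharp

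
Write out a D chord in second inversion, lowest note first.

D = D–F#–A; second inversion → fifth (A) lowest.

A D F#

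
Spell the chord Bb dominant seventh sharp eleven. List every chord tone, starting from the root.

Bb dominant seventh sharp eleven is a dominant seventh sharp eleven built on B-flat.
Root: B-flat
Major 3rd (3rd): D
Perfect 5th (5th): F
Minor 7th (7th): A-flat
Augmented 11th (11th): E

B-flat  D  F  A-flat  E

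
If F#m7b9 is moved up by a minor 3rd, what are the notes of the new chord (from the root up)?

F# up a minor 3rd → A. New chord: A minor seventh flat nine.
- root: A
- minor 3rd: C
- perfect 5th: E
- minor 7th: G
- minor 9th: Bb

A, C, E, G, Bb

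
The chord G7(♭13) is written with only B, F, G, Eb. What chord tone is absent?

D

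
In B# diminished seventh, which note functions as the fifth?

F#

B# diminished seventh is built on B#; its 5th is a diminished 5th above the root.
A fifth above B uses the letter F, and the diminished 5th above B# is F#.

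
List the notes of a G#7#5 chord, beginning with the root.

G#, B#, D##, F#

Root G#, quality augmented seventh:
- root: G#
- major 3rd: B#
- augmented 5th: D##
- minor 7th: F#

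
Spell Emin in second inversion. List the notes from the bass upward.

B, E, G

Emin = E–G–B; second inversion → fifth (B) lowest.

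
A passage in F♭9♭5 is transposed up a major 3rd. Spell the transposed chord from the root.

Ab C Ebb Gb Bb

Transposed root: Fb → Ab (major 3rd up). So we spell Ab dominant ninth flat five:
- root: Ab
- major 3rd: C
- diminished 5th: Ebb
- minor 7th: Gb
- major 9th: Bb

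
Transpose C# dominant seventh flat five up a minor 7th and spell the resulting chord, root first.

C# up a minor 7th → B. New chord: B dominant seventh flat five.
- root: B
- major 3rd: D#
- diminished 5th: F
- minor 7th: A

B D# F A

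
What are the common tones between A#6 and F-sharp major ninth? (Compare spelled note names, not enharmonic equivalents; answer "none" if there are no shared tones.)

A# E#

A#6: A# C## E# F##
F-sharp major ninth: F# A# C# E# G#
Common to both → A#, E#.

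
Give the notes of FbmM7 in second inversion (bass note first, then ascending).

FbmM7 = Fb–Abb–Cb–Eb; second inversion → fifth (Cb) lowest.

Cb Eb Fb Abb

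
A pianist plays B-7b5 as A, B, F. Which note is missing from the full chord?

The full B-7b5 chord is B, D, F, A.
Comparing with the voicing, the minor 3rd (3rd) — D — is absent.

D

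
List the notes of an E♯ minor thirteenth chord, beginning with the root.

E♯ – G♯ – B♯ – D♯ – F𝄪 – A♯ – C𝄪

Root E♯, quality minor thirteenth:
- root: E♯
- minor 3rd: G♯
- perfect 5th: B♯
- minor 7th: D♯
- major 9th: F𝄪
- perfect 11th: A♯
- major 13th: C𝄪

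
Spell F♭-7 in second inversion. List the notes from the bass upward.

C♭, E𝄫, F♭, A𝄫

In root position, F♭-7 is F♭–A𝄫–C♭–E𝄫.
Second inversion puts the fifth (C♭) in the bass.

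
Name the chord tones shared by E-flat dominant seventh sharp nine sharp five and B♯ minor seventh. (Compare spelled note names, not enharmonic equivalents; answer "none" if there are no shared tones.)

none

E-flat dominant seventh sharp nine sharp five: E-flat G B D-flat F-sharp
B♯ minor seventh: B-sharp D-sharp F-double-sharp A-sharp
Common to both → none.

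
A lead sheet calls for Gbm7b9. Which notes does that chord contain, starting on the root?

Gb, Bbb, Db, Fb, Abb

Root Gb, quality minor seventh flat nine:
- root: Gb
- minor 3rd: Bbb
- perfect 5th: Db
- minor 7th: Fb
- minor 9th: Abb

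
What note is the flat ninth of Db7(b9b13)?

Db7(b9b13) is built on Db; its 9th is a minor 9th above the root.
A second above D uses the letter E, and the minor 9th above Db is Ebb.

Ebb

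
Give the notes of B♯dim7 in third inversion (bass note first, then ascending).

A, B♯, D♯, F♯

B♯dim7 = B♯–D♯–F♯–A; third inversion → seventh (A) lowest.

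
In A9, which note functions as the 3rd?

C#

Root of A9 = A. The 3rd is a major 3rd: A up a major 3rd → C#.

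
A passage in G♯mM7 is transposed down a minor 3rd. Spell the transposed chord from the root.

E# G# B# D##

G# down a minor 3rd → E#. New chord: E# minor-major seventh.
Root: E#
Minor 3rd (3rd): G#
Perfect 5th (5th): B#
Major 7th (7th): D##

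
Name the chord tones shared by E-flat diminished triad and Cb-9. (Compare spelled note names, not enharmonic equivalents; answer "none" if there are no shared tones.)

G♭, B𝄫

E-flat diminished triad: E♭ G♭ B𝄫
Cb-9: C♭ E𝄫 G♭ B𝄫 D♭
Common to both → G♭, B𝄫.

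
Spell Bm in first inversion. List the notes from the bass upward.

D  F#  B

Bm = B–D–F#; first inversion → third (D) lowest.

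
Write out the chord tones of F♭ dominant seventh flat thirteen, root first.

Fb – Ab – Cb – Ebb – Dbb

Root Fb, quality dominant seventh flat thirteen:
- root: Fb
- major 3rd: Ab
- perfect 5th: Cb
- minor 7th: Ebb
- minor 13th: Dbb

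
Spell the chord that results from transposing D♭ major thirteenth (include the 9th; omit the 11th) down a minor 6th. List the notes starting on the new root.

F – A – C – E – G – D

Transposed root: D♭ → F (minor 6th down). So we spell F major thirteenth:
F — root
A — major 3rd
C — perfect 5th
E — major 7th
G — major 9th
D — major 13th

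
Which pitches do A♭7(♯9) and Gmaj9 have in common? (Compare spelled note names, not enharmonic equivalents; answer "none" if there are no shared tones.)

B

A♭7(♯9): Ab C Eb Gb B
Gmaj9: G B D F# A
Common to both → B.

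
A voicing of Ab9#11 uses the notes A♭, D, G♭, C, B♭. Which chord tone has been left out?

E♭

Ab9#11 = A♭, C, E♭, G♭, B♭, D. The voicing lacks the 5th (perfect 5th), E♭.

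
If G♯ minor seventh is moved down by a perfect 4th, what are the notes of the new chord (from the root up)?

Transposed root: G-sharp → D-sharp (perfect 4th down). So we spell D-sharp minor seventh:
root → D-sharp
3rd (minor 3rd) → F-sharp
5th (perfect 5th) → A-sharp
7th (minor 7th) → C-sharp

D-sharp F-sharp A-sharp C-sharp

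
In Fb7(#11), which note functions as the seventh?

Ebb

Fb7(#11) is built on Fb; its 7th is a minor 7th above the root.
A seventh above F uses the letter E, and the minor 7th above Fb is Ebb.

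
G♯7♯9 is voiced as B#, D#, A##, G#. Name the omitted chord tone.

F#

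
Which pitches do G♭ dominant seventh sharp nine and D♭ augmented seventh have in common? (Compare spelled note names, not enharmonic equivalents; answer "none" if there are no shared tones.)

D-flat, A

G♭ dominant seventh sharp nine: G-flat B-flat D-flat F-flat A
D♭ augmented seventh: D-flat F A C-flat
Common to both → D-flat, A.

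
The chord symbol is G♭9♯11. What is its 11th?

Root of G♭9♯11 = Gb. The 11th is an augmented 11th: Gb up an augmented 11th → C.

C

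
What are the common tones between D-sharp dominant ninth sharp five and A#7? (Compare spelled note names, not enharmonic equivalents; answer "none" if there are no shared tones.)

D-sharp dominant ninth sharp five = D♯, F𝄪, A𝄪, C♯, E♯.
A#7 = A♯, C𝄪, E♯, G♯.
Shared: E♯.

E♯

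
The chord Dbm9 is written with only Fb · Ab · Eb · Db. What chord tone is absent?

Cb

Dbm9 = Db, Fb, Ab, Cb, Eb. The voicing lacks the 7th (minor 7th), Cb.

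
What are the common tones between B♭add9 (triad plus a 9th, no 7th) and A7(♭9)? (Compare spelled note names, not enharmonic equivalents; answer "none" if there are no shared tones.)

B♭add9: Bb D F C
A7(♭9): A C# E G Bb
Common to both → Bb.

Bb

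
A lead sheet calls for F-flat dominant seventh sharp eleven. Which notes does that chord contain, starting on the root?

Fb – Ab – Cb – Ebb – Bb

Root Fb, quality dominant seventh sharp eleven:
Fb — root
Ab — major 3rd
Cb — perfect 5th
Ebb — minor 7th
Bb — augmented 11th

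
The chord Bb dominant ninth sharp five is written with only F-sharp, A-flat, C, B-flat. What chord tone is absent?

D

Bb dominant ninth sharp five = B-flat, D, F-sharp, A-flat, C. The voicing lacks the 3rd (major 3rd), D.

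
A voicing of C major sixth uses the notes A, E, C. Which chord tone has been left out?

G

The full C major sixth chord is C, E, G, A.
Comparing with the voicing, the perfect 5th (5th) — G — is absent.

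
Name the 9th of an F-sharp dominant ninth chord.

G#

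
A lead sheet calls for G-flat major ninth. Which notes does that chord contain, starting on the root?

G-flat major ninth: major ninth on Gb.
root → Gb
3rd (major 3rd) → Bb
5th (perfect 5th) → Db
7th (major 7th) → F
9th (major 9th) → Ab

Gb Bb Db F Ab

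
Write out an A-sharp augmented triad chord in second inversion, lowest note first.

A-sharp augmented triad = A-sharp–C-double-sharp–E-double-sharp; second inversion → fifth (E-double-sharp) lowest.

E-double-sharp – A-sharp – C-double-sharp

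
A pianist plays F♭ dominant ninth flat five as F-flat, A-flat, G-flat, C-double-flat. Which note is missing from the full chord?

The full F♭ dominant ninth flat five chord is F-flat, A-flat, C-double-flat, E-double-flat, G-flat.
Comparing with the voicing, the minor 7th (7th) — E-double-flat — is absent.

E-double-flat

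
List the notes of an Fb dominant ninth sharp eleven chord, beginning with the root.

F-flat, A-flat, C-flat, E-double-flat, G-flat, B-flat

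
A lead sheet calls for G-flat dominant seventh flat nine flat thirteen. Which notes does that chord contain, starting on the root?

G-flat, B-flat, D-flat, F-flat, A-double-flat, E-double-flat

G-flat dominant seventh flat nine flat thirteen is a dominant seventh flat nine flat thirteen built on G-flat.
root → G-flat
3rd (major 3rd) → B-flat
5th (perfect 5th) → D-flat
7th (minor 7th) → F-flat
9th (minor 9th) → A-double-flat
13th (minor 13th) → E-double-flat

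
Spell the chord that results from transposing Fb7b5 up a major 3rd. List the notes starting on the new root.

Ab, C, Ebb, Gb

A major 3rd up from Fb is Ab, so the new chord is Ab dominant seventh flat five.
Root: Ab
Major 3rd (3rd): C
Diminished 5th (5th): Ebb
Minor 7th (7th): Gb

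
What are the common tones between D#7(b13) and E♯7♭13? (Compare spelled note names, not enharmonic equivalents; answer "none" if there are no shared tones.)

D# C#

D#7(b13): D# F## A# C# B
E♯7♭13: E# G## B# D# C#
Common to both → D#, C#.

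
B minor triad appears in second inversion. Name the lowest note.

F-sharp

B minor triad in root position is B–D–F-sharp.
Second inversion places the fifth in the bass, which is F-sharp.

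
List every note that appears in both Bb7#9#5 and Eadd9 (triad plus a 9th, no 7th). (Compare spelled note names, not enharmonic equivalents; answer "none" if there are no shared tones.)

Bb7#9#5: Bb D F# Ab C#
Eadd9: E G# B F#
Common to both → F#.

F#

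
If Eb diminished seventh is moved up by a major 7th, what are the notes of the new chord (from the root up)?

D F A♭ C♭

A major 7th up from E♭ is D, so the new chord is D diminished seventh.
Root: D
Minor 3rd (3rd): F
Diminished 5th (5th): A♭
Diminished 7th (7th): C♭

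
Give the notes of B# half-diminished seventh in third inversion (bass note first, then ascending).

A-sharp, B-sharp, D-sharp, F-sharp

In root position, B# half-diminished seventh is B-sharp–D-sharp–F-sharp–A-sharp.
Third inversion puts the seventh (A-sharp) in the bass.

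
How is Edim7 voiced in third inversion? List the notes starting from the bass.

Db – E – G – Bb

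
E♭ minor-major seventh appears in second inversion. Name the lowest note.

E♭ minor-major seventh = E-flat–G-flat–B-flat–D. Second inversion → fifth in the bass = B-flat.

B-flat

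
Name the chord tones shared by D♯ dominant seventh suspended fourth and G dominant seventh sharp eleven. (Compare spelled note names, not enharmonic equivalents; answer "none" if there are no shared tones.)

C-sharp

D♯ dominant seventh suspended fourth = D-sharp, G-sharp, A-sharp, C-sharp.
G dominant seventh sharp eleven = G, B, D, F, C-sharp.
Shared: C-sharp.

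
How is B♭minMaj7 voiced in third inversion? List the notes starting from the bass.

A, Bb, Db, F

In root position, B♭minMaj7 is Bb–Db–F–A.
Third inversion puts the seventh (A) in the bass.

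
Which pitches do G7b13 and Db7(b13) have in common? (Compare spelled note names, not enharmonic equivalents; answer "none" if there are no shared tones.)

G7b13: G B D F Eb
Db7(b13): Db F Ab Cb Bbb
Common to both → F.

F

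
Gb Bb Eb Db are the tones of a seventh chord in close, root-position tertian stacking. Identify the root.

Eb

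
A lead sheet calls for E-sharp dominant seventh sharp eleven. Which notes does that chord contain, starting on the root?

Root E#, quality dominant seventh sharp eleven:
root → E#
3rd (major 3rd) → G##
5th (perfect 5th) → B#
7th (minor 7th) → D#
11th (augmented 11th) → A##

E# – G## – B# – D# – A##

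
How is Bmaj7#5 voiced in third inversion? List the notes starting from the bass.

Bmaj7#5 = B–D#–F##–A#; third inversion → seventh (A#) lowest.

A#, B, D#, F##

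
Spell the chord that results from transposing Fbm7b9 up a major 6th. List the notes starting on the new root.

Transposed root: Fb → Db (major 6th up). So we spell Db minor seventh flat nine:
Db — root
Fb — minor 3rd
Ab — perfect 5th
Cb — minor 7th
Ebb — minor 9th

Db, Fb, Ab, Cb, Ebb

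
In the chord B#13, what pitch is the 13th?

G##

Root of B#13 = B#. The 13th is a major 13th: B# up a major 13th → G##.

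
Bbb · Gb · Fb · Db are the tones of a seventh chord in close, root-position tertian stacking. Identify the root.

Arranged so that each adjacent pair is a third by letter name: Gb – Bbb – Db – Fb.
The bottom of that stack, Gb, is the root (this is Gb minor seventh).

Gb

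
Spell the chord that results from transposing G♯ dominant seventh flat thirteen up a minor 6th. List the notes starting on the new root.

E G# B D C

Transposed root: G# → E (minor 6th up). So we spell E dominant seventh flat thirteen:
E — root
G# — major 3rd
B — perfect 5th
D — minor 7th
C — minor 13th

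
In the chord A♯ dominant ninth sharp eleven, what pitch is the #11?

D##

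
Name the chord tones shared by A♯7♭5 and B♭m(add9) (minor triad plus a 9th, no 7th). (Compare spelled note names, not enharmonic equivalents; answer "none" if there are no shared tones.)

A♯7♭5 = A#, C##, E, G#.
B♭m(add9) = Bb, Db, F, C.
Shared: none.

none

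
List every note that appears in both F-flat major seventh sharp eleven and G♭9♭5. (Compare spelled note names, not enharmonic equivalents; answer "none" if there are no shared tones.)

F-flat major seventh sharp eleven = F♭, A♭, C♭, E♭, B♭.
G♭9♭5 = G♭, B♭, D𝄫, F♭, A♭.
Shared: F♭, A♭, B♭.

F♭ A♭ B♭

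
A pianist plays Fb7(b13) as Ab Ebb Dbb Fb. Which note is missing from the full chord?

Cb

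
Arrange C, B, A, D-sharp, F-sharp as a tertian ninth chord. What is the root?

B

Arranged so that each adjacent pair is a third by letter name: B – D-sharp – F-sharp – A – C.
The bottom of that stack, B, is the root (this is B dominant seventh flat nine).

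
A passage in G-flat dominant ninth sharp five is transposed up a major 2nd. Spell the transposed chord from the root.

Gb up a major 2nd → Ab. New chord: Ab dominant ninth sharp five.
root → Ab
3rd (major 3rd) → C
5th (augmented 5th) → E
7th (minor 7th) → Gb
9th (major 9th) → Bb

Ab C E Gb Bb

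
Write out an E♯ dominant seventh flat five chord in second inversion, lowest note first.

B – D-sharp – E-sharp – G-double-sharp

E♯ dominant seventh flat five = E-sharp–G-double-sharp–B–D-sharp; second inversion → fifth (B) lowest.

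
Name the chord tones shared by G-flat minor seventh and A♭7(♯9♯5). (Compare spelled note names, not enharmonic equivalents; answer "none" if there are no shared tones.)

Gb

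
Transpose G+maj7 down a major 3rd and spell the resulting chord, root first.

G down a major 3rd → Eb. New chord: Eb augmented major seventh.
- root: Eb
- major 3rd: G
- augmented 5th: B
- major 7th: D

Eb – G – B – D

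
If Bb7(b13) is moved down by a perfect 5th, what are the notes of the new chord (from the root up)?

Eb – G – Bb – Db – Cb

A perfect 5th down from Bb is Eb, so the new chord is Eb dominant seventh flat thirteen.
Eb — root
G — major 3rd
Bb — perfect 5th
Db — minor 7th
Cb — minor 13th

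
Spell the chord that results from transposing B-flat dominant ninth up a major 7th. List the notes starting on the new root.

A – C# – E – G – B

Bb up a major 7th → A. New chord: A dominant ninth.
root → A
3rd (major 3rd) → C#
5th (perfect 5th) → E
7th (minor 7th) → G
9th (major 9th) → B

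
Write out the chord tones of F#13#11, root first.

Root F#, quality dominant thirteenth sharp eleven:
- root: F#
- major 3rd: A#
- perfect 5th: C#
- minor 7th: E
- major 9th: G#
- augmented 11th: B#
- major 13th: D#

F#, A#, C#, E, G#, B#, D#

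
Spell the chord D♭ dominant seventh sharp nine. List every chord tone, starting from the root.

D♭ dominant seventh sharp nine is a dominant seventh sharp nine built on D-flat.
Root: D-flat
Major 3rd (3rd): F
Perfect 5th (5th): A-flat
Minor 7th (7th): C-flat
Augmented 9th (9th): E

D-flat – F – A-flat – C-flat – E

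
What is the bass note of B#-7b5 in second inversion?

B#-7b5 = B#–D#–F#–A#. Second inversion → fifth in the bass = F#.

F#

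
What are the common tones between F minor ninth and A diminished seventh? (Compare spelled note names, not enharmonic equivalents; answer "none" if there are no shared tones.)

C E♭

F minor ninth = F, A♭, C, E♭, G.
A diminished seventh = A, C, E♭, G♭.
Shared: C, E♭.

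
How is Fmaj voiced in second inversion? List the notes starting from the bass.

In root position, Fmaj is F–A–C.
Second inversion puts the fifth (C) in the bass.

C F A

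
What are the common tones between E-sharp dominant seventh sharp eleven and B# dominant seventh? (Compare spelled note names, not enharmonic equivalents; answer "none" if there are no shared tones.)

E-sharp dominant seventh sharp eleven = E♯, G𝄪, B♯, D♯, A𝄪.
B# dominant seventh = B♯, D𝄪, F𝄪, A♯.
Shared: B♯.

B♯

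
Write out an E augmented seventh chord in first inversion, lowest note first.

E augmented seventh = E–G-sharp–B-sharp–D; first inversion → third (G-sharp) lowest.

G-sharp  B-sharp  D  E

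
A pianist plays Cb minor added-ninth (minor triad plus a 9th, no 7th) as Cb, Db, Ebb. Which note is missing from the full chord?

Gb

Cb minor added-ninth = Cb, Ebb, Gb, Db. The voicing lacks the 5th (perfect 5th), Gb.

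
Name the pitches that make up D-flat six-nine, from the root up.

D-flat six-nine is a six-nine built on D-flat.
root → D-flat
3rd (major 3rd) → F
5th (perfect 5th) → A-flat
6th (major 6th) → B-flat
9th (major 9th) → E-flat

D-flat – F – A-flat – B-flat – E-flat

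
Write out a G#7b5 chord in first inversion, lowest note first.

B♯ – D – F♯ – G♯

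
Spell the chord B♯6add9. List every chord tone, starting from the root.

B♯6add9 is a six-nine built on B#.
root → B#
3rd (major 3rd) → D##
5th (perfect 5th) → F##
6th (major 6th) → G##
9th (major 9th) → C##

B#  D##  F##  G##  C##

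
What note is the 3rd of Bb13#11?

D

Root of Bb13#11 = B♭. The 3rd is a major 3rd: B♭ up a major 3rd → D.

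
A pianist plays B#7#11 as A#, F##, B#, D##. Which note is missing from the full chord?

E##

B#7#11 = B#, D##, F##, A#, E##. The voicing lacks the 11th (augmented 11th), E##.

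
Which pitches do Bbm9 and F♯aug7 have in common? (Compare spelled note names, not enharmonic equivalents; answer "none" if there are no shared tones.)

none

Bbm9: B♭ D♭ F A♭ C
F♯aug7: F♯ A♯ C𝄪 E
Common to both → none.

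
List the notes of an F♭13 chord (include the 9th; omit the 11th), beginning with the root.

Fb Ab Cb Ebb Gb Db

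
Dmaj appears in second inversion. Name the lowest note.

A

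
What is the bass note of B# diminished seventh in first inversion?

B# diminished seventh in root position is B-sharp–D-sharp–F-sharp–A.
First inversion places the third in the bass, which is D-sharp.

D-sharp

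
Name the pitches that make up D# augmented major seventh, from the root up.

Root D-sharp, quality augmented major seventh:
- root: D-sharp
- major 3rd: F-double-sharp
- augmented 5th: A-double-sharp
- major 7th: C-double-sharp

D-sharp, F-double-sharp, A-double-sharp, C-double-sharp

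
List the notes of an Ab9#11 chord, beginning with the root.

Ab – C – Eb – Gb – Bb – D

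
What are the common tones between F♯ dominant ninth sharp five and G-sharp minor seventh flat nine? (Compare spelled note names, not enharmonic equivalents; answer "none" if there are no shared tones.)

F-sharp, G-sharp

F♯ dominant ninth sharp five = F-sharp, A-sharp, C-double-sharp, E, G-sharp.
G-sharp minor seventh flat nine = G-sharp, B, D-sharp, F-sharp, A.
Shared: F-sharp, G-sharp.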